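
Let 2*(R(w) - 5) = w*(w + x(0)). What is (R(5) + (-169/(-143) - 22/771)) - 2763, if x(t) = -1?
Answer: -23296007/8481 ≈ -2746.8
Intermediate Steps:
R(w) = 5 + w*(-1 + w)/2 (R(w) = 5 + (w*(w - 1))/2 = 5 + (w*(-1 + w))/2 = 5 + w*(-1 + w)/2)
(R(5) + (-169/(-143) - 22/771)) - 2763 = ((5 + (½)*5² - ½*5) + (-169/(-143) - 22/771)) - 2763 = ((5 + (½)*25 - 5/2) + (-169*(-1/143) - 22*1/771)) - 2763 = ((5 + 25/2 - 5/2) + (13/11 - 22/771)) - 2763 = (15 + 9781/8481) - 2763 = 136996/8481 - 2763 = -23296007/8481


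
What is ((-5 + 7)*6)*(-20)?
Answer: -240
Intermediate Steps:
((-5 + 7)*6)*(-20) = (2*6)*(-20) = 12*(-20) = -240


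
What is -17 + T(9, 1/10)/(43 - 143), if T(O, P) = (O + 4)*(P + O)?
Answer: -18183/1000 ≈ -18.183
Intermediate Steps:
T(O, P) = (4 + O)*(O + P)
-17 + T(9, 1/10)/(43 - 143) = -17 + (9² + 4*9 + 4/10 + 9/10)/(43 - 143) = -17 + (81 + 36 + 4*(⅒) + 9*(⅒))/(-100) = -17 - (81 + 36 + ⅖ + 9/10)/100 = -17 - 1/100*1183/10 = -17 - 1183/1000 = -18183/1000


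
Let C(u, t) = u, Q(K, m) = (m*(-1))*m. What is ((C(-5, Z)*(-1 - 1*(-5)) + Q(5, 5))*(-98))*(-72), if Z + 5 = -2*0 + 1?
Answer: -317520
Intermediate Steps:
Z = -4 (Z = -5 + (-2*0 + 1) = -5 + (0 + 1) = -5 + 1 = -4)
Q(K, m) = -m² (Q(K, m) = (-m)*m = -m²)
((C(-5, Z)*(-1 - 1*(-5)) + Q(5, 5))*(-98))*(-72) = ((-5*(-1 - 1*(-5)) - 1*5²)*(-98))*(-72) = ((-5*(-1 + 5) - 1*25)*(-98))*(-72) = ((-5*4 - 25)*(-98))*(-72) = ((-20 - 25)*(-98))*(-72) = -45*(-98)*(-72) = 4410*(-72) = -317520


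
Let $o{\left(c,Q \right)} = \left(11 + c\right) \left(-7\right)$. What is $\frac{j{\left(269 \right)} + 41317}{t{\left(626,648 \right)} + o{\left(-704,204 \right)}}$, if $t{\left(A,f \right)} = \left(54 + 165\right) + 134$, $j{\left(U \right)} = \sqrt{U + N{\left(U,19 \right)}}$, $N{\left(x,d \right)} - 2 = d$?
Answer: $\frac{41317}{5204} + \frac{\sqrt{290}}{5204} \approx 7.9427$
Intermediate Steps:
$N{\left(x,d \right)} = 2 + d$
$j{\left(U \right)} = \sqrt{21 + U}$ ($j{\left(U \right)} = \sqrt{U + \left(2 + 19\right)} = \sqrt{U + 21} = \sqrt{21 + U}$)
$t{\left(A,f \right)} = 353$ ($t{\left(A,f \right)} = 219 + 134 = 353$)
$o{\left(c,Q \right)} = -77 - 7 c$
$\frac{j{\left(269 \right)} + 41317}{t{\left(626,648 \right)} + o{\left(-704,204 \right)}} = \frac{\sqrt{21 + 269} + 41317}{353 - -4851} = \frac{\sqrt{290} + 41317}{353 + \left(-77 + 4928\right)} = \frac{41317 + \sqrt{290}}{353 + 4851} = \frac{41317 + \sqrt{290}}{5204} = \left(41317 + \sqrt{290}\right) \frac{1}{5204} = \frac{41317}{5204} + \frac{\sqrt{290}}{5204}$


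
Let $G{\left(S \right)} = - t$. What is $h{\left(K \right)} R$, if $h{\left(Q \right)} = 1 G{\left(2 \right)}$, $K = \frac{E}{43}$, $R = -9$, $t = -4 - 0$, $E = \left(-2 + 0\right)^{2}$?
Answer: $-36$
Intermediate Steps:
$E = 4$ ($E = \left(-2\right)^{2} = 4$)
$t = -4$ ($t = -4 + 0 = -4$)
$G{\left(S \right)} = 4$ ($G{\left(S \right)} = \left(-1\right) \left(-4\right) = 4$)
$K = \frac{4}{43} \approx 0.093023$
$h{\left(Q \right)} = 4$ ($h{\left(Q \right)} = 1 \cdot 4 = 4$)
$h{\left(K \right)} R = 4 \left(-9\right) = -36$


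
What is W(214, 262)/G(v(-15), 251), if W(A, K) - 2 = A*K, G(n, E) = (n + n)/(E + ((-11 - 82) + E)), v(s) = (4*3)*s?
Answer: -254807/4 ≈ -63702.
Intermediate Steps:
v(s) = 12*s
G(n, E) = 2*n/(-93 + 2*E) (G(n, E) = (2*n)/(E + (-93 + E)) = (2*n)/(-93 + 2*E) = 2*n/(-93 + 2*E))
W(A, K) = 2 + A*K
W(214, 262)/G(v(-15), 251) = (2 + 214*262)/((2*(12*(-15))/(-93 + 2*251))) = (2 + 56068)/((2*(-180)/(-93 + 502))) = 56070/((2*(-180)/409)) = 56070/((2*(-180)*(1/409))) = 56070/(-360/409) = 56070*(-409/360) = -254807/4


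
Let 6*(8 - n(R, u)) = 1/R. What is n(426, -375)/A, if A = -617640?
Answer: -20447/1578687840 ≈ -1.2952e-5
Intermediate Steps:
n(R, u) = 8 - 1/(6*R)
n(426, -375)/A = (8 - ⅙/426)/(-617640) = (8 - ⅙*1/426)*(-1/617640) = (8 - 1/2556)*(-1/617640) = (20447/2556)*(-1/617640) = -20447/1578687840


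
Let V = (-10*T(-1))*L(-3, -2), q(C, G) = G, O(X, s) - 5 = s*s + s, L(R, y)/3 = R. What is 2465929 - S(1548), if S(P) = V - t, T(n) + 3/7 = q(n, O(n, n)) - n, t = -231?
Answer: 17256376/7 ≈ 2.4652e+6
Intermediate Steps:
L(R, y) = 3*R
O(X, s) = 5 + s + s**2 (O(X, s) = 5 + (s*s + s) = 5 + (s**2 + s) = 5 + (s + s**2) = 5 + s + s**2)
T(n) = 32/7 + n**2 (T(n) = -3/7 + ((5 + n + n**2) - n) = -3/7 + (5 + n**2) = 32/7 + n**2)
V = 3510/7 (V = (-10*(32/7 + (-1)**2))*(3*(-3)) = -10*(32/7 + 1)*(-9) = -10*39/7*(-9) = -390/7*(-9) = 3510/7 ≈ 501.43)
S(P) = 5127/7 (S(P) = 3510/7 - 1*(-231) = 3510/7 + 231 = 5127/7)
2465929 - S(1548) = 2465929 - 1*5127/7 = 2465929 - 5127/7 = 17256376/7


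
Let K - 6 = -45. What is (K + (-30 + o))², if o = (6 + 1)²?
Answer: 400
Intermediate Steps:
K = -39 (K = 6 - 45 = -39)
o = 49 (o = 7² = 49)
(K + (-30 + o))² = (-39 + (-30 + 49))² = (-39 + 19)² = (-20)² = 400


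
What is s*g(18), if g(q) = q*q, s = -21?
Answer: -6804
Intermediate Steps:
g(q) = q²
s*g(18) = -21*18² = -21*324 = -6804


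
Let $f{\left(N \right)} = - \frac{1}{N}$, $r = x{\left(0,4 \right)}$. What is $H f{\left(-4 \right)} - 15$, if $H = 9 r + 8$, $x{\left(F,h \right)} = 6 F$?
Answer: $-13$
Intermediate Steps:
$r = 0$ ($r = 6 \cdot 0 = 0$)
$H = 8$ ($H = 9 \cdot 0 + 8 = 0 + 8 = 8$)
$H f{\left(-4 \right)} - 15 = 8 \left(- \frac{1}{-4}\right) - 15 = 8 \left(\left(-1\right) \left(- \frac{1}{4}\right)\right) - 15 = 8 \cdot \frac{1}{4} - 15 = 2 - 15 = -13$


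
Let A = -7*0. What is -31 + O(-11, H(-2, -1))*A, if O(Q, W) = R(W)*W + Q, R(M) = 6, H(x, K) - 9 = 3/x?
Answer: -31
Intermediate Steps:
H(x, K) = 9 + 3/x
O(Q, W) = Q + 6*W (O(Q, W) = 6*W + Q = Q + 6*W)
A = 0
-31 + O(-11, H(-2, -1))*A = -31 + (-11 + 6*(9 + 3/(-2)))*0 = -31 + (-11 + 6*(9 + 3*(-1/2)))*0 = -31 + (-11 + 6*(9 - 3/2))*0 = -31 + (-11 + 6*(15/2))*0 = -31 + (-11 + 45)*0 = -31 + 34*0 = -31 + 0 = -31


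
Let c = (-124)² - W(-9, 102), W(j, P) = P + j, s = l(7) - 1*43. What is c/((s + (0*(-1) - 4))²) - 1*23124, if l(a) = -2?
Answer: -55505441/2401 ≈ -23118.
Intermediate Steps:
s = -45 (s = -2 - 1*43 = -2 - 43 = -45)
c = 15283 (c = (-124)² - (102 - 9) = 15376 - 1*93 = 15376 - 93 = 15283)
c/((s + (0*(-1) - 4))²) - 1*23124 = 15283/((-45 + (0*(-1) - 4))²) - 1*23124 = 15283/((-45 + (0 - 4))²) - 23124 = 15283/((-45 - 4)²) - 23124 = 15283/((-49)²) - 23124 = 15283/2401 - 23124 = -55505441/2401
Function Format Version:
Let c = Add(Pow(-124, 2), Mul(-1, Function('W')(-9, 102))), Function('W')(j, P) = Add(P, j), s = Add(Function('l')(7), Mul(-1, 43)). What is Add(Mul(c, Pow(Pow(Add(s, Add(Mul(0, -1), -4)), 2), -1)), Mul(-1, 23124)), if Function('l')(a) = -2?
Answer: Rational(-55505441, 2401) ≈ -23118.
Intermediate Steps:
s = -45 (s = Add(-2, Mul(-1, 43)) = Add(-2, -43) = -45)
c = 15283 (c = Add(Pow(-124, 2), Mul(-1, Add(102, -9))) = Add(15376, Mul(-1, 93)) = Add(15376, -93) = 15283)
Add(Mul(c, Pow(Pow(Add(s, Add(Mul(0, -1), -4)), 2), -1)), Mul(-1, 23124)) = Add(Mul(15283, Pow(Pow(Add(-45, Add(Mul(0, -1), -4)), 2), -1)), Mul(-1, 23124)) = Add(Mul(15283, Pow(Pow(Add(-45, Add(0, -4)), 2), -1)), -23124) = Add(Mul(15283, Pow(Pow(Add(-45, -4), 2), -1)), -23124) = Add(Mul(15283, Pow(Pow(-49, 2), -1)), -23124) = Add(Mul(15283, Pow(2401, -1)), -23124) = Add(Mul(15283, Rational(1, 2401)), -23124) = Add(Rational(15283, 2401), -23124) = Rational(-55505441, 2401)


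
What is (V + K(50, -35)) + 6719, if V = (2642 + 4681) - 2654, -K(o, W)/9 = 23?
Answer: 11181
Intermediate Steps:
K(o, W) = -207 (K(o, W) = -9*23 = -207)
V = 4669 (V = 7323 - 2654 = 4669)
(V + K(50, -35)) + 6719 = (4669 - 207) + 6719 = 4462 + 6719 = 11181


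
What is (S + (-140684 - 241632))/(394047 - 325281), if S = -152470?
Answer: -89131/11461 ≈ -7.7769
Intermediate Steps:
(S + (-140684 - 241632))/(394047 - 325281) = (-152470 + (-140684 - 241632))/(394047 - 325281) = (-152470 - 382316)/68766 = -534786*1/68766 = -89131/11461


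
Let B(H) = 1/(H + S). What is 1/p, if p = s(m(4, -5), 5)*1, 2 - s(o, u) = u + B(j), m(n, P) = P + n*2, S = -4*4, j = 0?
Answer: -16/47 ≈ -0.34043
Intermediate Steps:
S = -16
B(H) = 1/(-16 + H) (B(H) = 1/(H - 16) = 1/(-16 + H))
m(n, P) = P + 2*n
s(o, u) = 33/16 - u (s(o, u) = 2 - (u + 1/(-16 + 0)) = 2 - (u + 1/(-16)) = 2 - (u - 1/16) = 2 - (-1/16 + u) = 2 + (1/16 - u) = 33/16 - u)
p = -47/16 (p = (33/16 - 1*5)*1 = (33/16 - 5)*1 = -47/16*1 = -47/16 ≈ -2.9375)
1/p = 1/(-47/16) = -16/47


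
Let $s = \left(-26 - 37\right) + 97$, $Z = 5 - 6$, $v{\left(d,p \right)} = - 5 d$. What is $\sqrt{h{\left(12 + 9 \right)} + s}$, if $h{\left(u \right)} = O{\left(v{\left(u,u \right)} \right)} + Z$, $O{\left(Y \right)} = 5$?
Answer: $\sqrt{38} \approx 6.1644$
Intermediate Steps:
$Z = -1$ ($Z = 5 - 6 = -1$)
$h{\left(u \right)} = 4$ ($h{\left(u \right)} = 5 - 1 = 4$)
$s = 34$ ($s = -63 + 97 = 34$)
$\sqrt{h{\left(12 + 9 \right)} + s} = \sqrt{4 + 34} = \sqrt{38}$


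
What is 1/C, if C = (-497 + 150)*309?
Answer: -1/107223 ≈ -9.3264e-6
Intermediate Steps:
C = -107223 (C = -347*309 = -107223)
1/C = 1/(-107223) = -1/107223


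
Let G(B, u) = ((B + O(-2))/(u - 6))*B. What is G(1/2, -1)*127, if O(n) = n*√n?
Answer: -127/28 + 127*I*√2/7 ≈ -4.5357 + 25.658*I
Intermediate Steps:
O(n) = n^(3/2)
G(B, u) = B*(B - 2*I*√2)/(-6 + u) (G(B, u) = ((B + (-2)^(3/2))/(u - 6))*B = ((B - 2*I*√2)/(-6 + u))*B = B*(B - 2*I*√2)/(-6 + u))
G(1/2, -1)*127 = ((1/2 - 2*I*√2)/(2*(-6 - 1)))*127 = ((½)*(½ - 2*I*√2)/(-7))*127 = ((½)*(-⅐)*(½ - 2*I*√2))*127 = (-1/28 + I*√2/7)*127 = -127/28 + 127*I*√2/7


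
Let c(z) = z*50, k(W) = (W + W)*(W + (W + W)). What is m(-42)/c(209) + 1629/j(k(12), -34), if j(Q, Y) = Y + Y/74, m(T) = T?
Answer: -4199376/88825 ≈ -47.277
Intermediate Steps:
k(W) = 6*W**2 (k(W) = (2*W)*(W + 2*W) = (2*W)*(3*W) = 6*W**2)
c(z) = 50*z
j(Q, Y) = 75*Y/74 (j(Q, Y) = Y + Y*(1/74) = Y + Y/74 = 75*Y/74)
m(-42)/c(209) + 1629/j(k(12), -34) = -42/(50*209) + 1629/(((75/74)*(-34))) = -42/10450 + 1629/(-1275/37) = -42*1/10450 + 1629*(-37/1275) = -21/5225 - 20091/425 = -4199376/88825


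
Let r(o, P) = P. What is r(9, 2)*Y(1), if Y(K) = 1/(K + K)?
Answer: 1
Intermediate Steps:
Y(K) = 1/(2*K)
r(9, 2)*Y(1) = 2*((½)/1) = 2*((½)*1) = 2*(½) = 1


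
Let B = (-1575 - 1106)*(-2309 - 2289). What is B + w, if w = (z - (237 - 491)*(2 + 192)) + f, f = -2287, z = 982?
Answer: 12375209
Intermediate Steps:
w = 47971 (w = (982 - (237 - 491)*(2 + 192)) - 2287 = (982 - (-254)*194) - 2287 = (982 - 1*(-49276)) - 2287 = (982 + 49276) - 2287 = 50258 - 2287 = 47971)
B = 12327238 (B = -2681*(-4598) = 12327238)
B + w = 12327238 + 47971 = 12375209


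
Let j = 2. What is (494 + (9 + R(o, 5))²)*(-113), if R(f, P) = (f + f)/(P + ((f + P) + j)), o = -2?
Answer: -1604487/25 ≈ -64180.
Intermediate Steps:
R(f, P) = 2*f/(2 + f + 2*P) (R(f, P) = (f + f)/(P + ((f + P) + 2)) = (2*f)/(P + ((P + f) + 2)) = (2*f)/(P + (2 + P + f)) = (2*f)/(2 + f + 2*P) = 2*f/(2 + f + 2*P))
(494 + (9 + R(o, 5))²)*(-113) = (494 + (9 + 2*(-2)/(2 - 2 + 2*5))²)*(-113) = (494 + (9 + 2*(-2)/(2 - 2 + 10))²)*(-113) = (494 + (9 + 2*(-2)/10)²)*(-113) = (494 + (9 + 2*(-2)*(⅒))²)*(-113) = (494 + (9 - ⅖)²)*(-113) = (494 + (43/5)²)*(-113) = (494 + 1849/25)*(-113) = (14199/25)*(-113) = -1604487/25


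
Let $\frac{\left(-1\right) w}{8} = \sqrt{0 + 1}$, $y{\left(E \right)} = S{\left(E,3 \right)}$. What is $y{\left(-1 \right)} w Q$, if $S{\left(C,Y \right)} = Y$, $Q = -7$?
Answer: $168$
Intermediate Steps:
$y{\left(E \right)} = 3$
$w = -8$ ($w = - 8 \sqrt{0 + 1} = - 8 \sqrt{1} = \left(-8\right) 1 = -8$)
$y{\left(-1 \right)} w Q = 3 \left(-8\right) \left(-7\right) = \left(-24\right) \left(-7\right) = 168$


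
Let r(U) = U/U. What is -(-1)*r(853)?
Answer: 1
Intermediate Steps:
r(U) = 1
-(-1)*r(853) = -(-1) = -1*(-1) = 1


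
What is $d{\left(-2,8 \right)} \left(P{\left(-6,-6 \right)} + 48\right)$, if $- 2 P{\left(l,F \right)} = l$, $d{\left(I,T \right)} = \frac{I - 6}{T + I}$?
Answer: $-68$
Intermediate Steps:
$d{\left(I,T \right)} = \frac{-6 + I}{I + T}$
$P{\left(l,F \right)} = - \frac{l}{2}$
$d{\left(-2,8 \right)} \left(P{\left(-6,-6 \right)} + 48\right) = \frac{-6 - 2}{-2 + 8} \left(\left(- \frac{1}{2}\right) \left(-6\right) + 48\right) = \frac{1}{6} \left(-8\right) \left(3 + 48\right) = \frac{1}{6} \left(-8\right) 51 = \left(- \frac{4}{3}\right) 51 = -68$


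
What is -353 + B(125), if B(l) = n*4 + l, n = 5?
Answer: -208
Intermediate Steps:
B(l) = 20 + l (B(l) = 5*4 + l = 20 + l)
-353 + B(125) = -353 + (20 + 125) = -353 + 145 = -208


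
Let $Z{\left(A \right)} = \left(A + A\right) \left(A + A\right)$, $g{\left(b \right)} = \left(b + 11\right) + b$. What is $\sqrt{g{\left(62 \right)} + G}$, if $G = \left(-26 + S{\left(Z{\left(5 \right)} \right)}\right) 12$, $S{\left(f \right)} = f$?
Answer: $\sqrt{1023} \approx 31.984$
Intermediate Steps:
$g{\left(b \right)} = 11 + 2 b$ ($g{\left(b \right)} = \left(11 + b\right) + b = 11 + 2 b$)
$Z{\left(A \right)} = 4 A^{2}$ ($Z{\left(A \right)} = 2 A 2 A = 4 A^{2}$)
$G = 888$ ($G = \left(-26 + 4 \cdot 5^{2}\right) 12 = \left(-26 + 4 \cdot 25\right) 12 = \left(-26 + 100\right) 12 = 74 \cdot 12 = 888$)
$\sqrt{g{\left(62 \right)} + G} = \sqrt{\left(11 + 2 \cdot 62\right) + 888} = \sqrt{\left(11 + 124\right) + 888} = \sqrt{135 + 888} = \sqrt{1023}$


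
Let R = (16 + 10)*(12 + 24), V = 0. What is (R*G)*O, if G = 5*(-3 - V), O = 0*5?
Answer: 0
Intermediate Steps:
R = 936 (R = 26*36 = 936)
O = 0
G = -15 (G = 5*(-3 - 1*0) = 5*(-3 + 0) = 5*(-3) = -15)
(R*G)*O = (936*(-15))*0 = -14040*0 = 0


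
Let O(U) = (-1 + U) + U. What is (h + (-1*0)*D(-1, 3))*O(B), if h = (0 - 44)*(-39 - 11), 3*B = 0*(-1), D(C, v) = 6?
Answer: -2200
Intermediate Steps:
B = 0 (B = (0*(-1))/3 = (⅓)*0 = 0)
h = 2200 (h = -44*(-50) = 2200)
O(U) = -1 + 2*U
(h + (-1*0)*D(-1, 3))*O(B) = (2200 - 1*0*6)*(-1 + 2*0) = (2200 + 0*6)*(-1 + 0) = (2200 + 0)*(-1) = 2200*(-1) = -2200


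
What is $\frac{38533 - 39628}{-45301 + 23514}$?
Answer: $\frac{1095}{21787} \approx 0.050259$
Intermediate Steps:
$\frac{38533 - 39628}{-45301 + 23514} = \frac{38533 - 39628}{-21787} = \left(38533 - 39628\right) \left(- \frac{1}{21787}\right) = \left(-1095\right) \left(- \frac{1}{21787}\right) = \frac{1095}{21787}$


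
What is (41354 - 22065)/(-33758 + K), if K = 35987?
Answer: 19289/2229 ≈ 8.6537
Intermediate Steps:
(41354 - 22065)/(-33758 + K) = (41354 - 22065)/(-33758 + 35987) = 19289/2229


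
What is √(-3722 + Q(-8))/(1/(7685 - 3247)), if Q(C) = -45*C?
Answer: 181958*I*√2 ≈ 2.5733e+5*I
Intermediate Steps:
√(-3722 + Q(-8))/(1/(7685 - 3247)) = √(-3722 - 45*(-8))/(1/(7685 - 3247)) = √(-3722 + 360)/(1/4438) = √(-3362)/(1/4438) = (41*I*√2)*4438 = 181958*I*√2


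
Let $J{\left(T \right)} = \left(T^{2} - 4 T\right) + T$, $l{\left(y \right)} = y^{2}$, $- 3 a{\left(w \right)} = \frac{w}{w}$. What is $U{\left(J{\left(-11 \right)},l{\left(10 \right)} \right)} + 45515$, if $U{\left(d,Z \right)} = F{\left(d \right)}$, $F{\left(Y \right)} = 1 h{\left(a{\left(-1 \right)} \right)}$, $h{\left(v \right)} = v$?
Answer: $\frac{136544}{3} \approx 45515.0$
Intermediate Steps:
$a{\left(w \right)} = - \frac{1}{3}$ ($a{\left(w \right)} = - \frac{w \frac{1}{w}}{3} = \left(- \frac{1}{3}\right) 1 = - \frac{1}{3}$)
$F{\left(Y \right)} = - \frac{1}{3}$ ($F{\left(Y \right)} = 1 \left(- \frac{1}{3}\right) = - \frac{1}{3}$)
$J{\left(T \right)} = T^{2} - 3 T$
$U{\left(d,Z \right)} = - \frac{1}{3}$
$U{\left(J{\left(-11 \right)},l{\left(10 \right)} \right)} + 45515 = - \frac{1}{3} + 45515 = \frac{136544}{3}$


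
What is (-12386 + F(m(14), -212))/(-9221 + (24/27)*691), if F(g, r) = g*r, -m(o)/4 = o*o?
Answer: -1384398/77461 ≈ -17.872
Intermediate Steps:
m(o) = -4*o² (m(o) = -4*o*o = -4*o²)
(-12386 + F(m(14), -212))/(-9221 + (24/27)*691) = (-12386 - 4*14²*(-212))/(-9221 + (24/27)*691) = (-12386 - 4*196*(-212))/(-9221 + (24*(1/27))*691) = (-12386 - 784*(-212))/(-9221 + (8/9)*691) = (-12386 + 166208)/(-9221 + 5528/9) = 153822/(-77461/9) = 153822*(-9/77461) = -1384398/77461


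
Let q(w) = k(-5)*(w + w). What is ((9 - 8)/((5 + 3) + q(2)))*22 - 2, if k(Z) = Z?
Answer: -23/6 ≈ -3.8333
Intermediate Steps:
q(w) = -10*w (q(w) = -5*(w + w) = -10*w)
((9 - 8)/((5 + 3) + q(2)))*22 - 2 = ((9 - 8)/((5 + 3) - 10*2))*22 - 2 = (1/(8 - 20))*22 - 2 = (1/(-12))*22 - 2 = (1*(-1/12))*22 - 2 = -1/12*22 - 2 = -11/6 - 2 = -23/6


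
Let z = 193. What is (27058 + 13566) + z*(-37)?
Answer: 33483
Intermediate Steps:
(27058 + 13566) + z*(-37) = (27058 + 13566) + 193*(-37) = 40624 - 7141 = 33483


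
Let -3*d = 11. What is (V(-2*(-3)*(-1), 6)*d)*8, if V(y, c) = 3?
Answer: -88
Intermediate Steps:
d = -11/3 (d = -1/3*11 = -11/3 ≈ -3.6667)
(V(-2*(-3)*(-1), 6)*d)*8 = (3*(-11/3))*8 = -11*8 = -88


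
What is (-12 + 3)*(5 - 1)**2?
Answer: -144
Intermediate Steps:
(-12 + 3)*(5 - 1)**2 = -9*4**2 = -9*16 = -144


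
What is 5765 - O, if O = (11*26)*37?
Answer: -4817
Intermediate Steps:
O = 10582 (O = 286*37 = 10582)
5765 - O = 5765 - 1*10582 = 5765 - 10582 = -4817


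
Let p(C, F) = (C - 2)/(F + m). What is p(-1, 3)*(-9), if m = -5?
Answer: -27/2 ≈ -13.500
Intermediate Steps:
p(C, F) = (-2 + C)/(-5 + F) (p(C, F) = (C - 2)/(F - 5) = (-2 + C)/(-5 + F))
p(-1, 3)*(-9) = ((-2 - 1)/(-5 + 3))*(-9) = (-3/(-2))*(-9) = -1/2*(-3)*(-9) = (3/2)*(-9) = -27/2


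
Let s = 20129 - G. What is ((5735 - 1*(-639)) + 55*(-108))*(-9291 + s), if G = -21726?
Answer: 14132776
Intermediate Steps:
s = 41855 (s = 20129 - 1*(-21726) = 20129 + 21726 = 41855)
((5735 - 1*(-639)) + 55*(-108))*(-9291 + s) = ((5735 - 1*(-639)) + 55*(-108))*(-9291 + 41855) = ((5735 + 639) - 5940)*32564 = (6374 - 5940)*32564 = 434*32564 = 14132776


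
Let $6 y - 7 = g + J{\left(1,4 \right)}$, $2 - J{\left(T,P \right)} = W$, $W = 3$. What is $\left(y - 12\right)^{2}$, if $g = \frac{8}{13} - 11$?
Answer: $\frac{109561}{676} \approx 162.07$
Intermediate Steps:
$J{\left(T,P \right)} = -1$ ($J{\left(T,P \right)} = 2 - 3 = -1$)
$g = - \frac{135}{13}$ ($g = 8 \cdot \frac{1}{13} - 11 = \frac{8}{13} - 11 = - \frac{135}{13} \approx -10.385$)
$y = - \frac{19}{26}$ ($y = \frac{7}{6} + \frac{- \frac{135}{13} - 1}{6} = \frac{7}{6} + \frac{1}{6} \left(- \frac{148}{13}\right) = \frac{7}{6} - \frac{74}{39} = - \frac{19}{26} \approx -0.73077$)
$\left(y - 12\right)^{2} = \left(- \frac{19}{26} - 12\right)^{2} = \left(- \frac{331}{26}\right)^{2} = \frac{109561}{676}$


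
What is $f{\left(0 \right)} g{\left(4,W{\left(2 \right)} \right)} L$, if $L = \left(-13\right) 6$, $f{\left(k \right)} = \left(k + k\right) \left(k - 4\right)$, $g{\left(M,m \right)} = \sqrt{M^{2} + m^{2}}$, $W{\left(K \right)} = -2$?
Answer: $0$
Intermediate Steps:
$f{\left(k \right)} = 2 k \left(-4 + k\right)$
$L = -78$
$f{\left(0 \right)} g{\left(4,W{\left(2 \right)} \right)} L = 2 \cdot 0 \left(-4 + 0\right) \sqrt{4^{2} + \left(-2\right)^{2}} \left(-78\right) = 2 \cdot 0 \left(-4\right) \sqrt{16 + 4} \left(-78\right) = 0 \sqrt{20} \left(-78\right) = 0 \cdot 2 \sqrt{5} \left(-78\right) = 0 \left(-78\right) = 0$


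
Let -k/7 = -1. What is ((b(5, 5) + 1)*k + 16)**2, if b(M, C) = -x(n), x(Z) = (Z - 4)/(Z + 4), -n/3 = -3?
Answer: 69696/169 ≈ 412.40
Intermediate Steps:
k = 7 (k = -7*(-1) = 7)
n = 9 (n = -3*(-3) = 9)
x(Z) = (-4 + Z)/(4 + Z)
b(M, C) = -5/13 (b(M, C) = -(-4 + 9)/(4 + 9) = -5/13)
((b(5, 5) + 1)*k + 16)**2 = ((-5/13 + 1)*7 + 16)**2 = ((8/13)*7 + 16)**2 = (56/13 + 16)**2 = (264/13)**2 = 69696/169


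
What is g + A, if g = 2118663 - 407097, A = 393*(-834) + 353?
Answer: 1384157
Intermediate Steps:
A = -327409 (A = -327762 + 353 = -327409)
g = 1711566
g + A = 1711566 - 327409 = 1384157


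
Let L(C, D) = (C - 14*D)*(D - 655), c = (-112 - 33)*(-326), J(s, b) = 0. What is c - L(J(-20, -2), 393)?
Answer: -1394254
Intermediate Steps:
c = 47270 (c = -145*(-326) = 47270)
L(C, D) = (-655 + D)*(C - 14*D) (L(C, D) = (C - 14*D)*(-655 + D) = (-655 + D)*(C - 14*D))
c - L(J(-20, -2), 393) = 47270 - (-655*0 - 14*393**2 + 9170*393 + 0*393) = 47270 - (0 - 14*154449 + 3603810 + 0) = 47270 - (0 - 2162286 + 3603810 + 0) = 47270 - 1*1441524 = 47270 - 1441524 = -1394254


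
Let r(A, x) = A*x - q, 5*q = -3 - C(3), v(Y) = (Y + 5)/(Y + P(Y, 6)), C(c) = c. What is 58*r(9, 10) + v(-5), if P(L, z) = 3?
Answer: 26448/5 ≈ 5289.6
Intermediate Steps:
v(Y) = (5 + Y)/(3 + Y) (v(Y) = (Y + 5)/(Y + 3) = (5 + Y)/(3 + Y))
q = -6/5 (q = (-3 - 1*3)/5 = (-3 - 3)/5 = (⅕)*(-6) = -6/5 ≈ -1.2000)
r(A, x) = 6/5 + A*x (r(A, x) = A*x - 1*(-6/5) = A*x + 6/5 = 6/5 + A*x)
58*r(9, 10) + v(-5) = 58*(6/5 + 9*10) + (5 - 5)/(3 - 5) = 58*(6/5 + 90) + 0/(-2) = 58*(456/5) - ½*0 = 26448/5 + 0 = 26448/5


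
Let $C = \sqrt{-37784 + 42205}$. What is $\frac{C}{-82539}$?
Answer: $- \frac{\sqrt{4421}}{82539} \approx -0.00080557$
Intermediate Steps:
$C = \sqrt{4421} \approx 66.491$
$\frac{C}{-82539} = \frac{\sqrt{4421}}{-82539} = \sqrt{4421} \left(- \frac{1}{82539}\right) = - \frac{\sqrt{4421}}{82539}$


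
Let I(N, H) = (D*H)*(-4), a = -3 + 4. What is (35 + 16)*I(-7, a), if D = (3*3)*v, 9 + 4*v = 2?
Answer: 3213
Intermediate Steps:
v = -7/4 (v = -9/4 + (1/4)*2 = -9/4 + 1/2 = -7/4 ≈ -1.7500)
a = 1
D = -63/4 (D = (3*3)*(-7/4) = 9*(-7/4) = -63/4 ≈ -15.750)
I(N, H) = 63*H (I(N, H) = -63*H/4*(-4) = 63*H)
(35 + 16)*I(-7, a) = (35 + 16)*(63*1) = 51*63 = 3213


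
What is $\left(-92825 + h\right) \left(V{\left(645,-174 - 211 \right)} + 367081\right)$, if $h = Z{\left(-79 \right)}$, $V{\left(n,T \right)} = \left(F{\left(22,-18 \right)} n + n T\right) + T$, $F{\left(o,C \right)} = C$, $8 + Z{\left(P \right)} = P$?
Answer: $-9919378032$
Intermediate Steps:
$Z{\left(P \right)} = -8 + P$
$V{\left(n,T \right)} = T - 18 n + T n$ ($V{\left(n,T \right)} = \left(- 18 n + n T\right) + T = \left(- 18 n + T n\right) + T = T - 18 n + T n$)
$h = -87$ ($h = -8 - 79 = -87$)
$\left(-92825 + h\right) \left(V{\left(645,-174 - 211 \right)} + 367081\right) = \left(-92825 - 87\right) \left(\left(\left(-174 - 211\right) - 11610 + \left(-174 - 211\right) 645\right) + 367081\right) = - 92912 \left(\left(\left(-174 - 211\right) - 11610 + \left(-174 - 211\right) 645\right) + 367081\right) = - 92912 \left(\left(-385 - 11610 - 248325\right) + 367081\right) = - 92912 \left(-260320 + 367081\right) = \left(-92912\right) 106761 = -9919378032$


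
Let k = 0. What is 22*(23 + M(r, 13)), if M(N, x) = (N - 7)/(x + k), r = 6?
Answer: 6556/13 ≈ 504.31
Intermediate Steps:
M(N, x) = (-7 + N)/x (M(N, x) = (N - 7)/(x + 0) = (-7 + N)/x)
22*(23 + M(r, 13)) = 22*(23 + (-7 + 6)/13) = 22*(23 + (1/13)*(-1)) = 22*(23 - 1/13) = 22*(298/13) = 6556/13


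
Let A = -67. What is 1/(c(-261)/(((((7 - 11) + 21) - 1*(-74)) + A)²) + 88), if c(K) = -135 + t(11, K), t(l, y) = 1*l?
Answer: 144/12641 ≈ 0.011392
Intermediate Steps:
t(l, y) = l
c(K) = -124 (c(K) = -135 + 11 = -124)
1/(c(-261)/(((((7 - 11) + 21) - 1*(-74)) + A)²) + 88) = 1/(-124/((((7 - 11) + 21) - 1*(-74)) - 67)² + 88) = 1/(-124/(((-4 + 21) + 74) - 67)² + 88) = 1/(-124/((17 + 74) - 67)² + 88) = 1/(-124/(91 - 67)² + 88) = 1/(-124/(24²) + 88) = 1/(-124/576 + 88) = 1/(-124*1/576 + 88) = 1/(-31/144 + 88) = 1/(12641/144) = 144/12641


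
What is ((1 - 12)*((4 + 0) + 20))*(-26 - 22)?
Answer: 12672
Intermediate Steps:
((1 - 12)*((4 + 0) + 20))*(-26 - 22) = -11*(4 + 20)*(-48) = -11*24*(-48) = -264*(-48) = 12672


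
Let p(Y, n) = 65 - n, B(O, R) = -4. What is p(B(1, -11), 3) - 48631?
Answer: -48569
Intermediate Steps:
p(B(1, -11), 3) - 48631 = (65 - 1*3) - 48631 = (65 - 3) - 48631 = 62 - 48631 = -48569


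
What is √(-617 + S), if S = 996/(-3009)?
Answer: I*√621040549/1003 ≈ 24.846*I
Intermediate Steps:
S = -332/1003 (S = 996*(-1/3009) = -332/1003 ≈ -0.33101)
√(-617 + S) = √(-617 - 332/1003) = √(-619183/1003) = I*√621040549/1003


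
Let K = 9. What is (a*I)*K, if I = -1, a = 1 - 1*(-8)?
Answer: -81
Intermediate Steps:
a = 9 (a = 1 + 8 = 9)
(a*I)*K = (9*(-1))*9 = -9*9 = -81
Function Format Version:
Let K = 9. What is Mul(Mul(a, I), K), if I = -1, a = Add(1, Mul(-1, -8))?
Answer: -81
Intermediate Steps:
a = 9 (a = Add(1, 8) = 9)
Mul(Mul(a, I), K) = Mul(Mul(9, -1), 9) = Mul(-9, 9) = -81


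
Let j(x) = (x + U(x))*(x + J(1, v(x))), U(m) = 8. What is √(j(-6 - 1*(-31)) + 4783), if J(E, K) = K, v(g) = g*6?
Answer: √10558 ≈ 102.75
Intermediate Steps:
v(g) = 6*g
j(x) = 7*x*(8 + x) (j(x) = (x + 8)*(x + 6*x) = (8 + x)*(7*x) = 7*x*(8 + x))
√(j(-6 - 1*(-31)) + 4783) = √(7*(-6 - 1*(-31))*(8 + (-6 - 1*(-31))) + 4783) = √(7*(-6 + 31)*(8 + (-6 + 31)) + 4783) = √(7*25*(8 + 25) + 4783) = √(7*25*33 + 4783) = √(5775 + 4783) = √10558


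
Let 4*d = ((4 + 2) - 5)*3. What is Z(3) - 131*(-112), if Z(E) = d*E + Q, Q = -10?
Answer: 58657/4 ≈ 14664.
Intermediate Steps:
d = ¾ (d = (((4 + 2) - 5)*3)/4 = ((6 - 5)*3)/4 = (1*3)/4 = (¼)*3 = ¾ ≈ 0.75000)
Z(E) = -10 + 3*E/4 (Z(E) = 3*E/4 - 10 = -10 + 3*E/4)
Z(3) - 131*(-112) = (-10 + (¾)*3) - 131*(-112) = (-10 + 9/4) + 14672 = -31/4 + 14672 = 58657/4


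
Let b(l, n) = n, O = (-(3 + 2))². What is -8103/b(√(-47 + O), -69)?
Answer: 2701/23 ≈ 117.43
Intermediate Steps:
O = 25 (O = (-1*5)² = (-5)² = 25)
-8103/b(√(-47 + O), -69) = -8103/(-69) = -8103*(-1/69) = 2701/23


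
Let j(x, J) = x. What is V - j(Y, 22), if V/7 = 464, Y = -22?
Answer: 3270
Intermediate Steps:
V = 3248 (V = 7*464 = 3248)
V - j(Y, 22) = 3248 - 1*(-22) = 3248 + 22 = 3270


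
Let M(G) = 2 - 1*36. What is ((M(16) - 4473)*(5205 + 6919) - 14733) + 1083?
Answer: -54656518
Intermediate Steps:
M(G) = -34 (M(G) = 2 - 36 = -34)
((M(16) - 4473)*(5205 + 6919) - 14733) + 1083 = ((-34 - 4473)*(5205 + 6919) - 14733) + 1083 = (-4507*12124 - 14733) + 1083 = (-54642868 - 14733) + 1083 = -54657601 + 1083 = -54656518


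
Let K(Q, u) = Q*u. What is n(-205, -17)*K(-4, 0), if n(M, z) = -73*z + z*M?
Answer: 0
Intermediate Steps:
n(M, z) = -73*z + M*z
n(-205, -17)*K(-4, 0) = (-17*(-73 - 205))*(-4*0) = -17*(-278)*0 = 4726*0 = 0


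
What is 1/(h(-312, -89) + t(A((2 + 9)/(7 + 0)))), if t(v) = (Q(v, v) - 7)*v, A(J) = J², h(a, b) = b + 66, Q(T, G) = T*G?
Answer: -117649/2968013 ≈ -0.039639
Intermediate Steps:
Q(T, G) = G*T
h(a, b) = 66 + b
t(v) = v*(-7 + v²) (t(v) = (v*v - 7)*v = (v² - 7)*v = (-7 + v²)*v = v*(-7 + v²))
1/(h(-312, -89) + t(A((2 + 9)/(7 + 0)))) = 1/((66 - 89) + ((2 + 9)/(7 + 0))²*(-7 + (((2 + 9)/(7 + 0))²)²)) = 1/(-23 + (11/7)²*(-7 + ((11/7)²)²)) = 1/(-23 + 121*(-7 + (121/49)²)/49) = 1/(-23 + 121*(-7 + 14641/2401)/49) = 1/(-23 + (121/49)*(-2166/2401)) = 1/(-23 - 262086/117649) = 1/(-2968013/117649) = -117649/2968013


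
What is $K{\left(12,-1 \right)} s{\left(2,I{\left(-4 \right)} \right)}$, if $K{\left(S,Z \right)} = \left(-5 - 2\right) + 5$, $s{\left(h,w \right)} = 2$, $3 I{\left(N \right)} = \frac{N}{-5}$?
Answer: $-4$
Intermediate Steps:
$I{\left(N \right)} = - \frac{N}{15}$ ($I{\left(N \right)} = \frac{N \frac{1}{-5}}{3} = \frac{N \left(- \frac{1}{5}\right)}{3} = \frac{\left(- \frac{1}{5}\right) N}{3} = - \frac{N}{15}$)
$K{\left(S,Z \right)} = -2$ ($K{\left(S,Z \right)} = -7 + 5 = -2$)
$K{\left(12,-1 \right)} s{\left(2,I{\left(-4 \right)} \right)} = \left(-2\right) 2 = -4$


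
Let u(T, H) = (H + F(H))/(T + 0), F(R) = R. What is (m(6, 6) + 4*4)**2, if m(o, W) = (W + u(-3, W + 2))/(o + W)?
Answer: 83521/324 ≈ 257.78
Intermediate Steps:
u(T, H) = 2*H/T (u(T, H) = (H + H)/(T + 0) = (2*H)/T = 2*H/T)
m(o, W) = (-4/3 + W/3)/(W + o) (m(o, W) = (W + 2*(W + 2)/(-3))/(o + W) = (W + 2*(2 + W)*(-1/3))/(W + o) = (W + (-4/3 - 2*W/3))/(W + o) = (-4/3 + W/3)/(W + o))
(m(6, 6) + 4*4)**2 = ((-4 + 6)/(3*(6 + 6)) + 4*4)**2 = ((1/3)*2/12 + 16)**2 = ((1/3)*(1/12)*2 + 16)**2 = (1/18 + 16)**2 = (289/18)**2 = 83521/324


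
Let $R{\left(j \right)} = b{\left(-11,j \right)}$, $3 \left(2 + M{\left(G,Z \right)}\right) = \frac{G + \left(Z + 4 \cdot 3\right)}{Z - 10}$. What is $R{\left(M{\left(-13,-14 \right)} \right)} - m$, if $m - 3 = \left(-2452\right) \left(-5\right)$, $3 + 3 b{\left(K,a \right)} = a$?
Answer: $- \frac{883051}{72} \approx -12265.0$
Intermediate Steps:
$b{\left(K,a \right)} = -1 + \frac{a}{3}$
$M{\left(G,Z \right)} = -2 + \frac{12 + G + Z}{3 \left(-10 + Z\right)}$ ($M{\left(G,Z \right)} = -2 + \frac{\left(G + \left(Z + 4 \cdot 3\right)\right) \frac{1}{Z - 10}}{3} = -2 + \frac{\left(G + \left(Z + 12\right)\right) \frac{1}{-10 + Z}}{3} = -2 + \frac{\left(G + \left(12 + Z\right)\right) \frac{1}{-10 + Z}}{3} = -2 + \frac{\left(12 + G + Z\right) \frac{1}{-10 + Z}}{3} = -2 + \frac{\frac{1}{-10 + Z} \left(12 + G + Z\right)}{3} = -2 + \frac{12 + G + Z}{3 \left(-10 + Z\right)}$)
$R{\left(j \right)} = -1 + \frac{j}{3}$
$m = 12263$ ($m = 3 - -12260 = 3 + 12260 = 12263$)
$R{\left(M{\left(-13,-14 \right)} \right)} - m = \left(-1 + \frac{\frac{1}{3} \frac{1}{-10 - 14} \left(72 - 13 - -70\right)}{3}\right) - 12263 = \left(-1 + \frac{\frac{1}{3} \frac{1}{-24} \left(72 - 13 + 70\right)}{3}\right) - 12263 = \left(-1 + \frac{\frac{1}{3} \left(- \frac{1}{24}\right) 129}{3}\right) - 12263 = \left(-1 + \frac{1}{3} \left(- \frac{43}{24}\right)\right) - 12263 = \left(-1 - \frac{43}{72}\right) - 12263 = - \frac{115}{72} - 12263 = - \frac{883051}{72}$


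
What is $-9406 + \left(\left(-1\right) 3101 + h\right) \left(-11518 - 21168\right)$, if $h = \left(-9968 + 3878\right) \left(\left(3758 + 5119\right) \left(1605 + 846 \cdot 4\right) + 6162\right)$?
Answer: $8816967093905980$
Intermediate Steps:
$h = -269747506350$ ($h = - 6090 \left(8877 \left(1605 + 3384\right) + 6162\right) = - 6090 \left(8877 \cdot 4989 + 6162\right) = - 6090 \left(44287353 + 6162\right) = \left(-6090\right) 44293515 = -269747506350$)
$-9406 + \left(\left(-1\right) 3101 + h\right) \left(-11518 - 21168\right) = -9406 + \left(\left(-1\right) 3101 - 269747506350\right) \left(-11518 - 21168\right) = -9406 + \left(-3101 - 269747506350\right) \left(-32686\right) = -9406 - -8816967093915386 = -9406 + 8816967093915386 = 8816967093905980$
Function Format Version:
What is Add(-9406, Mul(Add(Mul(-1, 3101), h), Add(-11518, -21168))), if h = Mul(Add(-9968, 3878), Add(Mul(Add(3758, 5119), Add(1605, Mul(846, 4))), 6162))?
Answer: 8816967093905980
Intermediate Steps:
h = -269747506350 (h = Mul(-6090, Add(Mul(8877, Add(1605, 3384)), 6162)) = Mul(-6090, Add(Mul(8877, 4989), 6162)) = Mul(-6090, Add(44287353, 6162)) = Mul(-6090, 44293515) = -269747506350)
Add(-9406, Mul(Add(Mul(-1, 3101), h), Add(-11518, -21168))) = Add(-9406, Mul(Add(Mul(-1, 3101), -269747506350), Add(-11518, -21168))) = Add(-9406, Mul(Add(-3101, -269747506350), -32686)) = Add(-9406, Mul(-269747509451, -32686)) = Add(-9406, 8816967093915386) = 8816967093905980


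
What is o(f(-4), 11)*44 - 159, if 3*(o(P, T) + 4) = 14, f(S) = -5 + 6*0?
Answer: -389/3 ≈ -129.67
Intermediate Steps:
f(S) = -5 (f(S) = -5 + 0 = -5)
o(P, T) = ⅔ (o(P, T) = -4 + (⅓)*14 = -4 + 14/3 = ⅔)
o(f(-4), 11)*44 - 159 = (⅔)*44 - 159 = 88/3 - 159 = -389/3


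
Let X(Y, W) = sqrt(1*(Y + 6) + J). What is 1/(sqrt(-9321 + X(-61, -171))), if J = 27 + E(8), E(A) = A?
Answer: 1/sqrt(-9321 + 2*I*sqrt(5)) ≈ 2.48e-6 - 0.010358*I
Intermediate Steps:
J = 35 (J = 27 + 8 = 35)
X(Y, W) = sqrt(41 + Y) (X(Y, W) = sqrt(1*(Y + 6) + 35) = sqrt(1*(6 + Y) + 35) = sqrt((6 + Y) + 35) = sqrt(41 + Y))
1/(sqrt(-9321 + X(-61, -171))) = 1/(sqrt(-9321 + sqrt(41 - 61))) = 1/(sqrt(-9321 + sqrt(-20))) = 1/(sqrt(-9321 + 2*I*sqrt(5))) = 1/sqrt(-9321 + 2*I*sqrt(5))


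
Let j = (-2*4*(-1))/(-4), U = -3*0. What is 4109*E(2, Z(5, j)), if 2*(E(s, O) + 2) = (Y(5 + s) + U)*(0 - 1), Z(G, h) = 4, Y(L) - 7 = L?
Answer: -36981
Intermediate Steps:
U = 0
j = -2 (j = -8*(-1)*(-1/4) = 8*(-1/4) = -2)
Y(L) = 7 + L
E(s, O) = -8 - s/2 (E(s, O) = -2 + (((7 + (5 + s)) + 0)*(0 - 1))/2 = -2 + (((12 + s) + 0)*(-1))/2 = -2 + ((12 + s)*(-1))/2 = -2 + (-12 - s)/2 = -2 + (-6 - s/2) = -8 - s/2)
4109*E(2, Z(5, j)) = 4109*(-8 - 1/2*2) = 4109*(-8 - 1) = 4109*(-9) = -36981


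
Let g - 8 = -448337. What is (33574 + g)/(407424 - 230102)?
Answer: -414755/177322 ≈ -2.3390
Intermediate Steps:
g = -448329 (g = 8 - 448337 = -448329)
(33574 + g)/(407424 - 230102) = (33574 - 448329)/(407424 - 230102) = -414755/177322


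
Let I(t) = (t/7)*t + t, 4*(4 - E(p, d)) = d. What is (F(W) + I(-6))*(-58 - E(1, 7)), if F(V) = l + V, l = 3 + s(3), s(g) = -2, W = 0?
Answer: -241/28 ≈ -8.6071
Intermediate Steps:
E(p, d) = 4 - d/4
l = 1 (l = 3 - 2 = 1)
F(V) = 1 + V
I(t) = t + t**2/7 (I(t) = (t*(1/7))*t + t = (t/7)*t + t = t**2/7 + t = t + t**2/7)
(F(W) + I(-6))*(-58 - E(1, 7)) = ((1 + 0) + (1/7)*(-6)*(7 - 6))*(-58 - (4 - 1/4*7)) = (1 + (1/7)*(-6)*1)*(-58 - (4 - 7/4)) = (1 - 6/7)*(-58 - 1*9/4) = (-58 - 9/4)/7 = (1/7)*(-241/4) = -241/28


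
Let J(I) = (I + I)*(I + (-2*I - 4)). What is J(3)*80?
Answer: -3360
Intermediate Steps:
J(I) = 2*I*(-4 - I) (J(I) = (2*I)*(I + (-4 - 2*I)) = (2*I)*(-4 - I) = 2*I*(-4 - I))
J(3)*80 = -2*3*(4 + 3)*80 = -2*3*7*80 = -42*80 = -3360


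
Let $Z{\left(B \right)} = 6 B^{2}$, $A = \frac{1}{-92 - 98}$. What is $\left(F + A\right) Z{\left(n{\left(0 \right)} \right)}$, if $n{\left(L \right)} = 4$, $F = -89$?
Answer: $- \frac{811728}{95} \approx -8544.5$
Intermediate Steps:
$A = - \frac{1}{190}$ ($A = \frac{1}{-190} = - \frac{1}{190} \approx -0.0052632$)
$\left(F + A\right) Z{\left(n{\left(0 \right)} \right)} = \left(-89 - \frac{1}{190}\right) 6 \cdot 4^{2} = - \frac{16911 \cdot 6 \cdot 16}{190} = \left(- \frac{16911}{190}\right) 96 = - \frac{811728}{95}$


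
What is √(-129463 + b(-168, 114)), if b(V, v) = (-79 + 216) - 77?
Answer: I*√129403 ≈ 359.73*I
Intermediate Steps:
b(V, v) = 60 (b(V, v) = 137 - 77 = 60)
√(-129463 + b(-168, 114)) = √(-129463 + 60) = √(-129403) = I*√129403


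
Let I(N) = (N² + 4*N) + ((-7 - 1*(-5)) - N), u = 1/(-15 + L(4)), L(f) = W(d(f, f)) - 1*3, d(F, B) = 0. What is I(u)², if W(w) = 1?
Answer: 394384/83521 ≈ 4.7220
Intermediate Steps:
L(f) = -2 (L(f) = 1 - 1*3 = 1 - 3 = -2)
u = -1/17 (u = 1/(-15 - 2) = 1/(-17) = -1/17 ≈ -0.058824)
I(N) = -2 + N² + 3*N (I(N) = (N² + 4*N) + ((-7 + 5) - N) = (N² + 4*N) + (-2 - N) = -2 + N² + 3*N)
I(u)² = (-2 + (-1/17)² + 3*(-1/17))² = (-2 + 1/289 - 3/17)² = (-628/289)² = 394384/83521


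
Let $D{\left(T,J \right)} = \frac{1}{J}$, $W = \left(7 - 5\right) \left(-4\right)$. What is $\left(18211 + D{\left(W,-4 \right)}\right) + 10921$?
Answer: $\frac{116527}{4} \approx 29132.0$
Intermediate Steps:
$W = -8$ ($W = 2 \left(-4\right) = -8$)
$\left(18211 + D{\left(W,-4 \right)}\right) + 10921 = \left(18211 + \frac{1}{-4}\right) + 10921 = \left(18211 - \frac{1}{4}\right) + 10921 = \frac{72843}{4} + 10921 = \frac{116527}{4}$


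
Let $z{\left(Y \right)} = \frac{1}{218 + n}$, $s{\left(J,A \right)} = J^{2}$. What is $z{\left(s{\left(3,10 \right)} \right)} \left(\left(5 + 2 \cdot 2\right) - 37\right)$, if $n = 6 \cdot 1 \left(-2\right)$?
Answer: $- \frac{14}{103} \approx -0.13592$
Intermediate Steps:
$n = -12$ ($n = 6 \left(-2\right) = -12$)
$z{\left(Y \right)} = \frac{1}{206}$ ($z{\left(Y \right)} = \frac{1}{218 - 12} = \frac{1}{206}$)
$z{\left(s{\left(3,10 \right)} \right)} \left(\left(5 + 2 \cdot 2\right) - 37\right) = \frac{\left(5 + 2 \cdot 2\right) - 37}{206} = \frac{\left(5 + 4\right) - 37}{206} = \frac{9 - 37}{206} = \frac{1}{206} \left(-28\right) = - \frac{14}{103}$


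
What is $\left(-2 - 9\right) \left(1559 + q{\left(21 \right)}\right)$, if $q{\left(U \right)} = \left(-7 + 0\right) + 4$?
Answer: $-17116$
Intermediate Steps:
$q{\left(U \right)} = -3$ ($q{\left(U \right)} = -7 + 4 = -3$)
$\left(-2 - 9\right) \left(1559 + q{\left(21 \right)}\right) = \left(-2 - 9\right) \left(1559 - 3\right) = \left(-2 - 9\right) 1556 = \left(-11\right) 1556 = -17116$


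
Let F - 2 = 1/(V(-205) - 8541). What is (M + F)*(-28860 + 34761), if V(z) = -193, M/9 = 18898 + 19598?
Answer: 17856626887743/8734 ≈ 2.0445e+9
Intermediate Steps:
M = 346464 (M = 9*(18898 + 19598) = 9*38496 = 346464)
F = 17467/8734 (F = 2 + 1/(-193 - 8541) = 2 + 1/(-8734) = 2 - 1/8734 = 17467/8734 ≈ 1.9999)
(M + F)*(-28860 + 34761) = (346464 + 17467/8734)*(-28860 + 34761) = (3026034043/8734)*5901 = 17856626887743/8734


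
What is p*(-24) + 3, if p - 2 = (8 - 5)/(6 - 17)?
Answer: -423/11 ≈ -38.455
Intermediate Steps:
p = 19/11 (p = 2 + (8 - 5)/(6 - 17) = 2 + 3/(-11) = 2 + 3*(-1/11) = 2 - 3/11 = 19/11 ≈ 1.7273)
p*(-24) + 3 = (19/11)*(-24) + 3 = -456/11 + 3 = -423/11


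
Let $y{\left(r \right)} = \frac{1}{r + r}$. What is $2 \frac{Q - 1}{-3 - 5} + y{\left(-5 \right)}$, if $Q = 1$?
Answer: $- \frac{1}{10} \approx -0.1$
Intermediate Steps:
$y{\left(r \right)} = \frac{1}{2 r}$
$2 \frac{Q - 1}{-3 - 5} + y{\left(-5 \right)} = 2 \frac{1 - 1}{-3 - 5} + \frac{1}{2 \left(-5\right)} = 2 \frac{0}{-8} + \frac{1}{2} \left(- \frac{1}{5}\right) = 2 \cdot 0 \left(- \frac{1}{8}\right) - \frac{1}{10} = 2 \cdot 0 - \frac{1}{10} = 0 - \frac{1}{10} = - \frac{1}{10}$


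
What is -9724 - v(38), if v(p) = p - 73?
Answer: -9689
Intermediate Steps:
v(p) = -73 + p
-9724 - v(38) = -9724 - (-73 + 38) = -9724 - 1*(-35) = -9724 + 35 = -9689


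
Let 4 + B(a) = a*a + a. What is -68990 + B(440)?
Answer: 125046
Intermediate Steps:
B(a) = -4 + a + a² (B(a) = -4 + (a*a + a) = -4 + (a² + a) = -4 + (a + a²) = -4 + a + a²)
-68990 + B(440) = -68990 + (-4 + 440 + 440²) = -68990 + (-4 + 440 + 193600) = -68990 + 194036 = 125046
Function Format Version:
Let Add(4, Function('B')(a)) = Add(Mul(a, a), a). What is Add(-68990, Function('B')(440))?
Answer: 125046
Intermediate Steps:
Function('B')(a) = Add(-4, a, Pow(a, 2)) (Function('B')(a) = Add(-4, Add(Mul(a, a), a)) = Add(-4, Add(Pow(a, 2), a)) = Add(-4, Add(a, Pow(a, 2))) = Add(-4, a, Pow(a, 2)))
Add(-68990, Function('B')(440)) = Add(-68990, Add(-4, 440, Pow(440, 2))) = Add(-68990, Add(-4, 440, 193600)) = Add(-68990, 194036) = 125046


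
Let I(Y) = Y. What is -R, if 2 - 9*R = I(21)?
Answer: 19/9 ≈ 2.1111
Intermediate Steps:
R = -19/9 (R = 2/9 - ⅑*21 = 2/9 - 7/3 = -19/9 ≈ -2.1111)
-R = -1*(-19/9) = 19/9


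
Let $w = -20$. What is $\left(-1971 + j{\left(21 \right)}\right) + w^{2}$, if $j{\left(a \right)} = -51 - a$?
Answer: $-1643$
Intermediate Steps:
$\left(-1971 + j{\left(21 \right)}\right) + w^{2} = \left(-1971 - 72\right) + \left(-20\right)^{2} = \left(-1971 - 72\right) + 400 = -2043 + 400 = -1643$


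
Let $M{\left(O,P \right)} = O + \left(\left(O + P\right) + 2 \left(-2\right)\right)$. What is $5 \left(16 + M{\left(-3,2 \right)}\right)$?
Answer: $40$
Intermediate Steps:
$M{\left(O,P \right)} = -4 + P + 2 O$ ($M{\left(O,P \right)} = O - \left(4 - O - P\right) = O + \left(-4 + O + P\right) = -4 + P + 2 O$)
$5 \left(16 + M{\left(-3,2 \right)}\right) = 5 \left(16 + \left(-4 + 2 + 2 \left(-3\right)\right)\right) = 5 \left(16 - 8\right) = 5 \cdot 8 = 40$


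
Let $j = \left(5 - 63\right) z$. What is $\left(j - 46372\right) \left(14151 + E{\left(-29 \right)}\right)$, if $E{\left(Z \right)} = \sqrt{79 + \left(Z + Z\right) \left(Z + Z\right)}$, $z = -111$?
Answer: $-565106034 - 39934 \sqrt{3443} \approx -5.6745 \cdot 10^{8}$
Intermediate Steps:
$j = 6438$ ($j = \left(5 - 63\right) \left(-111\right) = \left(-58\right) \left(-111\right) = 6438$)
$E{\left(Z \right)} = \sqrt{79 + 4 Z^{2}}$ ($E{\left(Z \right)} = \sqrt{79 + 2 Z 2 Z} = \sqrt{79 + 4 Z^{2}}$)
$\left(j - 46372\right) \left(14151 + E{\left(-29 \right)}\right) = \left(6438 - 46372\right) \left(14151 + \sqrt{79 + 4 \left(-29\right)^{2}}\right) = - 39934 \left(14151 + \sqrt{79 + 4 \cdot 841}\right) = - 39934 \left(14151 + \sqrt{79 + 3364}\right) = - 39934 \left(14151 + \sqrt{3443}\right) = -565106034 - 39934 \sqrt{3443}$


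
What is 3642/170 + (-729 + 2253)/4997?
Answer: 9229077/424745 ≈ 21.729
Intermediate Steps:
3642/170 + (-729 + 2253)/4997 = 3642*(1/170) + 1524*(1/4997) = 1821/85 + 1524/4997 = 9229077/424745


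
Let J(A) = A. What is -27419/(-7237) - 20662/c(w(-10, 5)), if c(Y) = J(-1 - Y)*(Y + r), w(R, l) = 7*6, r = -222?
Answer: 31346083/28007190 ≈ 1.1192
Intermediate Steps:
w(R, l) = 42
c(Y) = (-1 - Y)*(-222 + Y) (c(Y) = (-1 - Y)*(Y - 222) = (-1 - Y)*(-222 + Y))
-27419/(-7237) - 20662/c(w(-10, 5)) = -27419/(-7237) - 20662*(-1/((1 + 42)*(-222 + 42))) = -27419*(-1/7237) - 20662/((-1*43*(-180))) = 27419/7237 - 20662/7740 = 27419/7237 - 20662*1/7740 = 27419/7237 - 10331/3870 = 31346083/28007190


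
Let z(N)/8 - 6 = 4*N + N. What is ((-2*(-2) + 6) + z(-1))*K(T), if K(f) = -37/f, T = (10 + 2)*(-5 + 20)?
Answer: -37/10 ≈ -3.7000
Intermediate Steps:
T = 180 (T = 12*15 = 180)
z(N) = 48 + 40*N (z(N) = 48 + 8*(4*N + N) = 48 + 8*(5*N) = 48 + 40*N)
((-2*(-2) + 6) + z(-1))*K(T) = ((-2*(-2) + 6) + (48 + 40*(-1)))*(-37/180) = ((4 + 6) + (48 - 40))*(-37*1/180) = (10 + 8)*(-37/180) = 18*(-37/180) = -37/10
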